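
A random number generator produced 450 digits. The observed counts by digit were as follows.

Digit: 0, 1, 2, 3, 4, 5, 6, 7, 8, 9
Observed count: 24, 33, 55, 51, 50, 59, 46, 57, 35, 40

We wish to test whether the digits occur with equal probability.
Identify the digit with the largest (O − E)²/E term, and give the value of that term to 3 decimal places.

0, 9.800

Under H₀ each category has probability 1/10, so each expected count is 450/10 = 45.
χ² = (24−45)²/45 + (33−45)²/45 + (55−45)²/45 + (51−45)²/45 + (50−45)²/45 + (59−45)²/45 + (46−45)²/45 + (57−45)²/45 + (35−45)²/45 + (40−45)²/45
   = 9.8000 + 3.2000 + 2.2222 + 0.8000 + 0.5556 + 4.3556 + 0.0222 + 3.2000 + 2.2222 + 0.5556
The largest term is for 0: 9.800.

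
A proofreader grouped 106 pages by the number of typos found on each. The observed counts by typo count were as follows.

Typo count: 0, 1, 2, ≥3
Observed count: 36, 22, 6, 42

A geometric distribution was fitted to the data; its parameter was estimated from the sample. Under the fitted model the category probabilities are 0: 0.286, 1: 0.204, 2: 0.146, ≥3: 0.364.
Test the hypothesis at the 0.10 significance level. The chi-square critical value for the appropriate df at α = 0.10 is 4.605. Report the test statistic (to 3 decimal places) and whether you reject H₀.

7.177; reject

Expected counts E_i = n·p_i: 106×0.286 = 30.316, 106×0.204 = 21.624, 106×0.146 = 15.476, 106×0.364 = 38.584.
cat         O        E   (O−E)²/E
0          36   30.316     1.0657
1          22   21.624     0.0065
2           6   15.476     5.8022
≥3         42   38.584     0.3024
Sum = 7.177
df = 2. Since 7.177 > 4.605, we reject H₀.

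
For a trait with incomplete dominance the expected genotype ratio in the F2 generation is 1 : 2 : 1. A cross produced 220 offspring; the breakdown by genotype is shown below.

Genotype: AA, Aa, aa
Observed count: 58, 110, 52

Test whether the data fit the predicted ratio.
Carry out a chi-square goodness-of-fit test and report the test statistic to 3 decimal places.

0.327

Ratio total = 4. Expected counts: 220×1/4 = 55, 220×2/4 = 110, 220×1/4 = 55.
χ² = (58−55)²/55 + (110−110)²/110 + (52−55)²/55
   = 0.1636 + 0.0000 + 0.1636
Sum = 0.327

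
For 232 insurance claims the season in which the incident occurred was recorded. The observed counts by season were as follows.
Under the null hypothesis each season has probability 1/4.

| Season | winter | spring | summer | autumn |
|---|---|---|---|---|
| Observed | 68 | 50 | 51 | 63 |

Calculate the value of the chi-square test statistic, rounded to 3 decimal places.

4.103

Under H₀ each category has probability 1/4, so each expected count is 232/4 = 58.
χ² = (68−58)²/58 + (50−58)²/58 + (51−58)²/58 + (63−58)²/58
   = 1.7241 + 1.1034 + 0.8448 + 0.4310
Sum = 4.103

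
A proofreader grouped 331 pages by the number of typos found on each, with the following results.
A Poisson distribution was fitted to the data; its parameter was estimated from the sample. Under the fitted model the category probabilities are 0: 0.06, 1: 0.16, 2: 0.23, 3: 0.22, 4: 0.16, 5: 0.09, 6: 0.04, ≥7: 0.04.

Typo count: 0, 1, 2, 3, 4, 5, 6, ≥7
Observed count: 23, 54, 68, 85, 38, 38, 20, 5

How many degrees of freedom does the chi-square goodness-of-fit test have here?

6

There are k = 8 categories and 1 parameter estimated from the data, so df = 8 − 1 − 1 = 6.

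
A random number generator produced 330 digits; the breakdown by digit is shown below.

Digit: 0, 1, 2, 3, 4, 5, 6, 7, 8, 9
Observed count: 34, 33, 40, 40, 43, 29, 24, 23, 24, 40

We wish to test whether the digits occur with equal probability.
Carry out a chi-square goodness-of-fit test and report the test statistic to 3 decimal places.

Under H₀ each category has probability 1/10, so each expected count is 330/10 = 33.
χ² = (34−33)²/33 + (33−33)²/33 + (40−33)²/33 + (40−33)²/33 + (43−33)²/33 + (29−33)²/33 + (24−33)²/33 + (23−33)²/33 + (24−33)²/33 + (40−33)²/33
   = 0.0303 + 0.0000 + 1.4848 + 1.4848 + 3.0303 + 0.4848 + 2.4545 + 3.0303 + 2.4545 + 1.4848
Sum = 15.939

15.939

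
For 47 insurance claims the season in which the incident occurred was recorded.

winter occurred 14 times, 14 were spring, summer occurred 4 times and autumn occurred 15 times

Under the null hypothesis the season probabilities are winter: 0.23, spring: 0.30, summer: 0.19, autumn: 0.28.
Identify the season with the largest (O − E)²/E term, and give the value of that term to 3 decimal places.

summer, 2.722

Expected counts E_i = n·p_i: 47×0.23 = 10.81, 47×0.30 = 14.1, 47×0.19 = 8.93, 47×0.28 = 13.16.
cat         O        E   (O−E)²/E
winter     14    10.81     0.9414
spring     14     14.1     0.0007
summer      4     8.93     2.7217
autumn     15    13.16     0.2573
The largest term is for summer: 2.722.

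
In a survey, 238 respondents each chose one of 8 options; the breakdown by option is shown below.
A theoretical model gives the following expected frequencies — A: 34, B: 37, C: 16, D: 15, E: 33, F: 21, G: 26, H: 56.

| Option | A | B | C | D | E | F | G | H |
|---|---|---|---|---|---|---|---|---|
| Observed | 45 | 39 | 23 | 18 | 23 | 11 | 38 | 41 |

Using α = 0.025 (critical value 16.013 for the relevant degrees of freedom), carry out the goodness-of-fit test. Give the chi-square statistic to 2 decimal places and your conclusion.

χ² = (45−34)²/34 + (39−37)²/37 + (23−16)²/16 + (18−15)²/15 + (23−33)²/33 + (11−21)²/21 + (38−26)²/26 + (41−56)²/56
   = 3.559 + 0.108 + 3.063 + 0.600 + 3.030 + 4.762 + 5.538 + 4.018
Sum = 24.68
df = 7. Since 24.68 > 16.013, we reject H₀.

24.68; reject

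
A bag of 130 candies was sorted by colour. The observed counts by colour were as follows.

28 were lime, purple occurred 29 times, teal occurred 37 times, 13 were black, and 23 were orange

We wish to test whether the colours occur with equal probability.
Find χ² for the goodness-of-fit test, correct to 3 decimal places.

Under H₀ each category has probability 1/5, so each expected count is 130/5 = 26.
lime: (28 − 26)²/26 = 4/26 = 0.1538
purple: (29 − 26)²/26 = 9/26 = 0.3462
teal: (37 − 26)²/26 = 121/26 = 4.6538
black: (13 − 26)²/26 = 169/26 = 6.5000
orange: (23 − 26)²/26 = 9/26 = 0.3462
Sum = 12.000

12.000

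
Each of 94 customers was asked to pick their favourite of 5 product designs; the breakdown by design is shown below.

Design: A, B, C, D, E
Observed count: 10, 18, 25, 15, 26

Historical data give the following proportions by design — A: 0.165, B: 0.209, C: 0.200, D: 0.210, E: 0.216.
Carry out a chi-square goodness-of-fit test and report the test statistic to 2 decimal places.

Expected counts E_i = n·p_i: 94×0.165 = 15.51, 94×0.209 = 19.646, 94×0.200 = 18.8, 94×0.210 = 19.74, 94×0.216 = 20.304.
cat         O        E   (O−E)²/E
A          10    15.51      1.957
B          18   19.646      0.138
C          25     18.8      2.045
D          15    19.74      1.138
E          26   20.304      1.598
Sum = 6.88

6.88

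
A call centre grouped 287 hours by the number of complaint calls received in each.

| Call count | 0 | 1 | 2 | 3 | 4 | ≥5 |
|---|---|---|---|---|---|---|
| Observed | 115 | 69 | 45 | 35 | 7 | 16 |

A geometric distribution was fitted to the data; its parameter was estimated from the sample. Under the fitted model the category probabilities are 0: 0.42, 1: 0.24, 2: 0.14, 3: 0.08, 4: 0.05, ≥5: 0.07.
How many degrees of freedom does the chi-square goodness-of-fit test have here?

4

There are k = 6 categories and 1 parameter estimated from the data, so df = 6 − 1 − 1 = 4.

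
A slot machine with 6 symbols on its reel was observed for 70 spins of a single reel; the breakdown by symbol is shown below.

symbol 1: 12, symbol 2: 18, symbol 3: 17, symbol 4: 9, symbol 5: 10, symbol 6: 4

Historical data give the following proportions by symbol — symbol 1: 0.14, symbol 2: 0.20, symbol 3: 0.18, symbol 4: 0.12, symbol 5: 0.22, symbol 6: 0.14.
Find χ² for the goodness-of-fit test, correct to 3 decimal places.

8.542

Expected counts E_i = n·p_i: 70×0.14 = 9.8, 70×0.20 = 14, 70×0.18 = 12.6, 70×0.12 = 8.4, 70×0.22 = 15.4, 70×0.14 = 9.8.
cat           O        E   (O−E)²/E
symbol 1     12      9.8     0.4939
symbol 2     18       14     1.1429
symbol 3     17     12.6     1.5365
symbol 4      9      8.4     0.0429
symbol 5     10     15.4     1.8935
symbol 6      4      9.8     3.4327
Sum = 8.542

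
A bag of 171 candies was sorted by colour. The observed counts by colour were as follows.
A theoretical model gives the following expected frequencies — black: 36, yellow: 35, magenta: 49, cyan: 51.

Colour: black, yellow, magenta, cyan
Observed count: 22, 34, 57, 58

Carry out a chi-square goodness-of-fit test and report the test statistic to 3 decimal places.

7.740

cat          O        E   (O−E)²/E
black       22       36     5.4444
yellow      34       35     0.0286
magenta     57       49     1.3061
cyan        58       51     0.9608
Sum = 7.740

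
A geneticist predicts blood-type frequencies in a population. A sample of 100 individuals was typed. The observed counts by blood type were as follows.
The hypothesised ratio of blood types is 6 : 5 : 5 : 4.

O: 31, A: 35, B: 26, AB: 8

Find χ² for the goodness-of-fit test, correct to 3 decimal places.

11.273

Ratio total = 20. Expected counts: 100×6/20 = 30, 100×5/20 = 25, 100×5/20 = 25, 100×4/20 = 20.
O: (31 − 30)²/30 = 1/30 = 0.0333
A: (35 − 25)²/25 = 100/25 = 4.0000
B: (26 − 25)²/25 = 1/25 = 0.0400
AB: (8 − 20)²/20 = 144/20 = 7.2000
Sum = 11.273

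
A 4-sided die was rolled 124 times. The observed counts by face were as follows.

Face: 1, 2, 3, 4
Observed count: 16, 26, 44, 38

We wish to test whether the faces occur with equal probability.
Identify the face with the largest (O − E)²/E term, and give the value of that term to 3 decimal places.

1, 7.258

Under H₀ each category has probability 1/4, so each expected count is 124/4 = 31.
cat         O        E   (O−E)²/E
1          16       31     7.2581
2          26       31     0.8065
3          44       31     5.4516
4          38       31     1.5806
The largest term is for 1: 7.258.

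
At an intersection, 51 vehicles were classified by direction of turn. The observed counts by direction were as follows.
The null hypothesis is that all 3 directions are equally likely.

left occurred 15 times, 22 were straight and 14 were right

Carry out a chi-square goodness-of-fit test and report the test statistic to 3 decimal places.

Expected count for each of the 3 categories: 51/3 = 17.
cat           O        E   (O−E)²/E
left         15       17     0.2353
straight     22       17     1.4706
right        14       17     0.5294
Sum = 2.235

2.235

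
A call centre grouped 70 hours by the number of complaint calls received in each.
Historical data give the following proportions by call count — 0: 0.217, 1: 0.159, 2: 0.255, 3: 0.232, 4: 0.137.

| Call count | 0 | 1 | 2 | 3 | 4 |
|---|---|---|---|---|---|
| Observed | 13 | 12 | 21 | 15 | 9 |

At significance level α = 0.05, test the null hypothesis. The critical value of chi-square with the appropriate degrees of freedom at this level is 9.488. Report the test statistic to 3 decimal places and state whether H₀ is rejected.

Expected counts E_i = n·p_i: 70×0.217 = 15.19, 70×0.159 = 11.13, 70×0.255 = 17.85, 70×0.232 = 16.24, 70×0.137 = 9.59.
χ² = (13−15.19)²/15.19 + (12−11.13)²/11.13 + (21−17.85)²/17.85 + (15−16.24)²/16.24 + (9−9.59)²/9.59
   = 0.3157 + 0.0680 + 0.5559 + 0.0947 + 0.0363
Sum = 1.071
df = 4. Since 1.071 < 9.488, we do not reject H₀.

1.071; do not reject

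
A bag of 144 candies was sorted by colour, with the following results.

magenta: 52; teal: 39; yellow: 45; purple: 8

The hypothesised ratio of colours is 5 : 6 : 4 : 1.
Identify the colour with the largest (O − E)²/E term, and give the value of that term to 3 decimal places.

teal, 4.167

Ratio total = 16. Expected counts: 144×5/16 = 45, 144×6/16 = 54, 144×4/16 = 36, 144×1/16 = 9.
cat          O        E   (O−E)²/E
magenta     52       45     1.0889
teal        39       54     4.1667
yellow      45       36     2.2500
purple       8        9     0.1111
The largest term is for teal: 4.167.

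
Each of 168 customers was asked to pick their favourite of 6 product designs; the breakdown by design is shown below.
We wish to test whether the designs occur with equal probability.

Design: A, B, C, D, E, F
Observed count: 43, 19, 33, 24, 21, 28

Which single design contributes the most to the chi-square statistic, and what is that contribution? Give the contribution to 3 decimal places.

A, 8.036

Expected count for each of the 6 categories: 168/6 = 28.
χ² = (43−28)²/28 + (19−28)²/28 + (33−28)²/28 + (24−28)²/28 + (21−28)²/28 + (28−28)²/28
   = 8.0357 + 2.8929 + 0.8929 + 0.5714 + 1.7500 + 0.0000
The largest term is for A: 8.036.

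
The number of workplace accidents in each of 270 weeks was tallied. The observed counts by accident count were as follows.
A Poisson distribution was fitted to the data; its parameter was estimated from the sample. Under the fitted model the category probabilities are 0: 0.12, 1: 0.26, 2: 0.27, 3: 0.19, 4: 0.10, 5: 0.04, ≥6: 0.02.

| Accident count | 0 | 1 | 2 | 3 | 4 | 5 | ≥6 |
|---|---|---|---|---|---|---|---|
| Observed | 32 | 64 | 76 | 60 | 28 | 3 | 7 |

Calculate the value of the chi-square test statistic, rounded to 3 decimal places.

8.304

Expected counts E_i = n·p_i: 270×0.12 = 32.4, 270×0.26 = 70.2, 270×0.27 = 72.9, 270×0.19 = 51.3, 270×0.10 = 27, 270×0.04 = 10.8, 270×0.02 = 5.4.
0: (32 − 32.4)²/32.4 = 0.16/32.4 = 0.0049
1: (64 − 70.2)²/70.2 = 38.44/70.2 = 0.5476
2: (76 − 72.9)²/72.9 = 9.61/72.9 = 0.1318
3: (60 − 51.3)²/51.3 = 75.69/51.3 = 1.4754
4: (28 − 27)²/27 = 1/27 = 0.0370
5: (3 − 10.8)²/10.8 = 60.84/10.8 = 5.6333
≥6: (7 − 5.4)²/5.4 = 2.56/5.4 = 0.4741
Sum = 8.304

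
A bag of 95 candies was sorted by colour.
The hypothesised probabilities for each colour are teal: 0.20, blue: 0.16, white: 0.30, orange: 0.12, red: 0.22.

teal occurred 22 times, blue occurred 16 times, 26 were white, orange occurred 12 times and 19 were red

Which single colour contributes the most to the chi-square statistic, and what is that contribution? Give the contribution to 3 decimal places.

Expected counts E_i = n·p_i: 95×0.20 = 19, 95×0.16 = 15.2, 95×0.30 = 28.5, 95×0.12 = 11.4, 95×0.22 = 20.9.
teal: (22 − 19)²/19 = 9/19 = 0.4737
blue: (16 − 15.2)²/15.2 = 0.64/15.2 = 0.0421
white: (26 − 28.5)²/28.5 = 6.25/28.5 = 0.2193
orange: (12 − 11.4)²/11.4 = 0.36/11.4 = 0.0316
red: (19 − 20.9)²/20.9 = 3.61/20.9 = 0.1727
The largest term is for teal: 0.474.

teal, 0.474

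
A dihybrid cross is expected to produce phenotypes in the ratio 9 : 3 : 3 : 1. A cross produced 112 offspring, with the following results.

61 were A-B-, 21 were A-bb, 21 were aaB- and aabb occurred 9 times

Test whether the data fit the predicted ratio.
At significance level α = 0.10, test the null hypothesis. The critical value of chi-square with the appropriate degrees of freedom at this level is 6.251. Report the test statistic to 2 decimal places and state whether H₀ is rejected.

Ratio total = 16. Expected counts: 112×9/16 = 63, 112×3/16 = 21, 112×3/16 = 21, 112×1/16 = 7.
A-B-: (61 − 63)²/63 = 4/63 = 0.063
A-bb: (21 − 21)²/21 = 0/21 = 0.000
aaB-: (21 − 21)²/21 = 0/21 = 0.000
aabb: (9 − 7)²/7 = 4/7 = 0.571
Sum = 0.63
df = 3. Since 0.63 < 6.251, we do not reject H₀.

0.63; do not reject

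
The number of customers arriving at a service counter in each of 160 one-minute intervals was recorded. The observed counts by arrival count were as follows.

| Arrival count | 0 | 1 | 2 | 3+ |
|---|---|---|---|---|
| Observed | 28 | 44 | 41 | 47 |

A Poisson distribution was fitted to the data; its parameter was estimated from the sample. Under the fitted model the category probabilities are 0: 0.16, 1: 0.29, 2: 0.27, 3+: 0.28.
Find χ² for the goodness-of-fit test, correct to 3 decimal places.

Expected counts E_i = n·p_i: 160×0.16 = 25.6, 160×0.29 = 46.4, 160×0.27 = 43.2, 160×0.28 = 44.8.
0: (28 − 25.6)²/25.6 = 5.76/25.6 = 0.2250
1: (44 − 46.4)²/46.4 = 5.76/46.4 = 0.1241
2: (41 − 43.2)²/43.2 = 4.84/43.2 = 0.1120
3+: (47 − 44.8)²/44.8 = 4.84/44.8 = 0.1080
Sum = 0.569

0.569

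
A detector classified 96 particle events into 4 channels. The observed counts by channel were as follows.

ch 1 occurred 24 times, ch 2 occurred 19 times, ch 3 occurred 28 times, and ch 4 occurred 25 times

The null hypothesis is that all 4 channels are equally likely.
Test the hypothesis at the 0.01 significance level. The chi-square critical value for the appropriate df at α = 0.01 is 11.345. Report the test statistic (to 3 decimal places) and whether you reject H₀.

1.750; do not reject

Expected count for each of the 4 categories: 96/4 = 24.
χ² = (24−24)²/24 + (19−24)²/24 + (28−24)²/24 + (25−24)²/24
   = 0.0000 + 1.0417 + 0.6667 + 0.0417
Sum = 1.750
df = 3. Since 1.750 < 11.345, we do not reject H₀.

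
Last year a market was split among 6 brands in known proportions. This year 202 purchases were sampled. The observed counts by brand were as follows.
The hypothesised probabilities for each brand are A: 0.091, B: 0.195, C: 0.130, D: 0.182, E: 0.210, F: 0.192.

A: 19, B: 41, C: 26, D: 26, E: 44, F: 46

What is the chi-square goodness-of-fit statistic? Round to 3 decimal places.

Expected counts E_i = n·p_i: 202×0.091 = 18.382, 202×0.195 = 39.39, 202×0.130 = 26.26, 202×0.182 = 36.764, 202×0.210 = 42.42, 202×0.192 = 38.784.
cat         O        E   (O−E)²/E
A          19   18.382     0.0208
B          41    39.39     0.0658
C          26    26.26     0.0026
D          26   36.764     3.1516
E          44    42.42     0.0588
F          46   38.784     1.3426
Sum = 4.642

4.642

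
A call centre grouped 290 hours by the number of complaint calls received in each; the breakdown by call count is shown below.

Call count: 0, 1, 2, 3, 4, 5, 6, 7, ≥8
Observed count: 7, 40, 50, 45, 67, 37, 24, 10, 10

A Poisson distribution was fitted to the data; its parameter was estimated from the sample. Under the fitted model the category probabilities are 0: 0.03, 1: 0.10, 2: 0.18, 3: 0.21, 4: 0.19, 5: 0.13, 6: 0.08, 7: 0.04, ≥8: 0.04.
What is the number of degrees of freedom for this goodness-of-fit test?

There are k = 9 categories and 1 parameter estimated from the data, so df = 9 − 1 − 1 = 7.

7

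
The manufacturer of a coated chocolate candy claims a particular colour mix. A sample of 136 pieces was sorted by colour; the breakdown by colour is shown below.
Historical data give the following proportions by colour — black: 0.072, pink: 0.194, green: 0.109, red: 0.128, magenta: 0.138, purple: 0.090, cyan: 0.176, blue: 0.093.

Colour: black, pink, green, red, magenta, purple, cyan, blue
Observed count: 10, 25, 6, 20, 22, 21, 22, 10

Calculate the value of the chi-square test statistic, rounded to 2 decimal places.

Expected counts E_i = n·p_i: 136×0.072 = 9.792, 136×0.194 = 26.384, 136×0.109 = 14.824, 136×0.128 = 17.408, 136×0.138 = 18.768, 136×0.090 = 12.24, 136×0.176 = 23.936, 136×0.093 = 12.648.
cat          O        E   (O−E)²/E
black       10    9.792      0.004
pink        25   26.384      0.073
green        6   14.824      5.252
red         20   17.408      0.386
magenta     22   18.768      0.557
purple      21    12.24      6.269
cyan        22   23.936      0.157
blue        10   12.648      0.554
Sum = 13.25

13.25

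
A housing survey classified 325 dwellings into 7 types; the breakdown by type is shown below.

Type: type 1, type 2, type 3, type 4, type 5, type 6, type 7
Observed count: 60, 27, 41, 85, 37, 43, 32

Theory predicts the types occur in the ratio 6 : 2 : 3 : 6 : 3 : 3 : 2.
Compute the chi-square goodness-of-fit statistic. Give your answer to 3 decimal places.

6.821

Ratio total = 25. Expected counts: 325×6/25 = 78, 325×2/25 = 26, 325×3/25 = 39, 325×6/25 = 78, 325×3/25 = 39, 325×3/25 = 39, 325×2/25 = 26.
cat         O        E   (O−E)²/E
type 1     60       78     4.1538
type 2     27       26     0.0385
type 3     41       39     0.1026
type 4     85       78     0.6282
type 5     37       39     0.1026
type 6     43       39     0.4103
type 7     32       26     1.3846
Sum = 6.821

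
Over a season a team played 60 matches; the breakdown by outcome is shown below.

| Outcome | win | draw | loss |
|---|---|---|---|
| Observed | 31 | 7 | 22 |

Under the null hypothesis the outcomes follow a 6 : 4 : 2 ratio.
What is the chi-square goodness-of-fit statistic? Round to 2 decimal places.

Ratio total = 12. Expected counts: 60×6/12 = 30, 60×4/12 = 20, 60×2/12 = 10.
cat         O        E   (O−E)²/E
win        31       30      0.033
draw        7       20      8.450
loss       22       10     14.400
Sum = 22.88

22.88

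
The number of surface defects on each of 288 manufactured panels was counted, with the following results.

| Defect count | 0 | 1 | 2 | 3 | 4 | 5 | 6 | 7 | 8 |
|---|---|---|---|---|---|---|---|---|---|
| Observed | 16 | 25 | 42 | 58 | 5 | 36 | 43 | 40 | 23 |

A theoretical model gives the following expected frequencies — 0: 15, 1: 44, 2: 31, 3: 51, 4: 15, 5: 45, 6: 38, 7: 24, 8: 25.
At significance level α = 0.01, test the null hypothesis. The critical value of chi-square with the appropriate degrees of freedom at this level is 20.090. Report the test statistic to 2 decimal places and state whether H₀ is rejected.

33.09; reject

0: (16 − 15)²/15 = 1/15 = 0.067
1: (25 − 44)²/44 = 361/44 = 8.205
2: (42 − 31)²/31 = 121/31 = 3.903
3: (58 − 51)²/51 = 49/51 = 0.961
4: (5 − 15)²/15 = 100/15 = 6.667
5: (36 − 45)²/45 = 81/45 = 1.800
6: (43 − 38)²/38 = 25/38 = 0.658
7: (40 − 24)²/24 = 256/24 = 10.667
8: (23 − 25)²/25 = 4/25 = 0.160
Sum = 33.09
df = 8. Since 33.09 > 20.090, we reject H₀.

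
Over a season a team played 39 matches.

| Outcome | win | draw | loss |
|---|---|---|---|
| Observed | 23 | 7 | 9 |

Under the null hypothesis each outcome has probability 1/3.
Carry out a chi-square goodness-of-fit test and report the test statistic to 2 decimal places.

Expected count for each of the 3 categories: 39/3 = 13.
χ² = (23−13)²/13 + (7−13)²/13 + (9−13)²/13
   = 7.692 + 2.769 + 1.231
Sum = 11.69

11.69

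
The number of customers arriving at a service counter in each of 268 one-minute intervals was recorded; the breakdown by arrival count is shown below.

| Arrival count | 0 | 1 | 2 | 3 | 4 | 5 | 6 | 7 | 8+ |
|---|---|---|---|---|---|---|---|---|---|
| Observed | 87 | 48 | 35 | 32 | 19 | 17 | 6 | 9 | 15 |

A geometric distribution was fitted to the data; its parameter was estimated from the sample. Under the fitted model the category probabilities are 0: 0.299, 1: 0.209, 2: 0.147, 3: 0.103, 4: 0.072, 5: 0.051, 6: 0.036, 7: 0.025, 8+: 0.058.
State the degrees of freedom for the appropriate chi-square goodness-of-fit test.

There are k = 9 categories and 1 parameter estimated from the data, so df = 9 − 1 − 1 = 7.

7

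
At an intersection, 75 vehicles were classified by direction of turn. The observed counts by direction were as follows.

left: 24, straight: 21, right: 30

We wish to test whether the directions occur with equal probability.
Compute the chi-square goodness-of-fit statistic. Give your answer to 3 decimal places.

Expected count for each of the 3 categories: 75/3 = 25.
left: (24 − 25)²/25 = 1/25 = 0.0400
straight: (21 − 25)²/25 = 16/25 = 0.6400
right: (30 − 25)²/25 = 25/25 = 1.0000
Sum = 1.680

1.680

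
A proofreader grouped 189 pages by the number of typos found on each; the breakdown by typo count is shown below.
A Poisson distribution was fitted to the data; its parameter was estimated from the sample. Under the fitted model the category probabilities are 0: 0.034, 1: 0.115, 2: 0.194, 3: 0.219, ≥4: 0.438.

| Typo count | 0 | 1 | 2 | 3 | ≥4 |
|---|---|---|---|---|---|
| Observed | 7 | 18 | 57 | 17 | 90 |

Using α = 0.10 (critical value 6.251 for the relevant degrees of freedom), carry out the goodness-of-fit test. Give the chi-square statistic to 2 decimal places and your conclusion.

Expected counts E_i = n·p_i: 189×0.034 = 6.426, 189×0.115 = 21.735, 189×0.194 = 36.666, 189×0.219 = 41.391, 189×0.438 = 82.782.
χ² = (7−6.426)²/6.426 + (18−21.735)²/21.735 + (57−36.666)²/36.666 + (17−41.391)²/41.391 + (90−82.782)²/82.782
   = 0.051 + 0.642 + 11.277 + 14.373 + 0.629
Sum = 26.97
df = 3. Since 26.97 > 6.251, we reject H₀.

26.97; reject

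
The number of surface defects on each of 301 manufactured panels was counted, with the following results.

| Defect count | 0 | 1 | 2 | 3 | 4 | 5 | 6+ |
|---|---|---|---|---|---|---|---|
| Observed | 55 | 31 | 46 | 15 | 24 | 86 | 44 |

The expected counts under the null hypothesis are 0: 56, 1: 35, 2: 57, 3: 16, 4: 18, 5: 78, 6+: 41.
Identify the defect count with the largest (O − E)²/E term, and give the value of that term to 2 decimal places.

2, 2.12

cat         O        E   (O−E)²/E
0          55       56      0.018
1          31       35      0.457
2          46       57      2.123
3          15       16      0.063
4          24       18      2.000
5          86       78      0.821
6+         44       41      0.220
The largest term is for 2: 2.12.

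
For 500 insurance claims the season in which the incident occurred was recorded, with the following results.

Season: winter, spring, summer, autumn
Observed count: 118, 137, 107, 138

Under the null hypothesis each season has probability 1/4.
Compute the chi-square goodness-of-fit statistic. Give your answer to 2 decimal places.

5.49

Under H₀ each category has probability 1/4, so each expected count is 500/4 = 125.
winter: (118 − 125)²/125 = 49/125 = 0.392
spring: (137 − 125)²/125 = 144/125 = 1.152
summer: (107 − 125)²/125 = 324/125 = 2.592
autumn: (138 − 125)²/125 = 169/125 = 1.352
Sum = 5.49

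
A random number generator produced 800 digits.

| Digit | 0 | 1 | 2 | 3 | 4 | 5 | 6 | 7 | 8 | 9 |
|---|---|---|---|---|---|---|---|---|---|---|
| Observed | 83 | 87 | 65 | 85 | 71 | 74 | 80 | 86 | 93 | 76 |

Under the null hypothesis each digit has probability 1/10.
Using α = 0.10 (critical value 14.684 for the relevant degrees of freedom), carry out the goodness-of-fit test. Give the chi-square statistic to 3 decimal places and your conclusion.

Under H₀ each category has probability 1/10, so each expected count is 800/10 = 80.
χ² = (83−80)²/80 + (87−80)²/80 + (65−80)²/80 + (85−80)²/80 + (71−80)²/80 + (74−80)²/80 + (80−80)²/80 + (86−80)²/80 + (93−80)²/80 + (76−80)²/80
   = 0.1125 + 0.6125 + 2.8125 + 0.3125 + 1.0125 + 0.4500 + 0.0000 + 0.4500 + 2.1125 + 0.2000
Sum = 8.075
df = 9. Since 8.075 < 14.684, we do not reject H₀.

8.075; do not reject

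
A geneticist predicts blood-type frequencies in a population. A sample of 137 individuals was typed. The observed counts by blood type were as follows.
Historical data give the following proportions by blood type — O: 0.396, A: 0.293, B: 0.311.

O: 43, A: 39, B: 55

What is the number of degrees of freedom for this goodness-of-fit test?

2

There are k = 3 categories and no parameters were estimated from the data, so df = 3 − 1 = 2.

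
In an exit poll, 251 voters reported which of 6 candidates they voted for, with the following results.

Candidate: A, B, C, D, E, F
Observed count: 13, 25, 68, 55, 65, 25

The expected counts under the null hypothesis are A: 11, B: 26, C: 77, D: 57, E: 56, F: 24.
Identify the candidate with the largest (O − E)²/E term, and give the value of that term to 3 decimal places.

A: (13 − 11)²/11 = 4/11 = 0.3636
B: (25 − 26)²/26 = 1/26 = 0.0385
C: (68 − 77)²/77 = 81/77 = 1.0519
D: (55 − 57)²/57 = 4/57 = 0.0702
E: (65 − 56)²/56 = 81/56 = 1.4464
F: (25 − 24)²/24 = 1/24 = 0.0417
The largest term is for E: 1.446.

E, 1.446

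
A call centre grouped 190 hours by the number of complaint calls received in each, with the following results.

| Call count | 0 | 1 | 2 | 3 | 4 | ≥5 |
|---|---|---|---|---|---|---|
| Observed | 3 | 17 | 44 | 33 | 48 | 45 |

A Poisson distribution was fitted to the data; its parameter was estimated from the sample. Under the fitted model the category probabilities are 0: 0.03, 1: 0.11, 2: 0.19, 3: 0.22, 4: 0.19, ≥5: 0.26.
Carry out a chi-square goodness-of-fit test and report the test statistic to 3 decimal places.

9.903

Expected counts E_i = n·p_i: 190×0.03 = 5.7, 190×0.11 = 20.9, 190×0.19 = 36.1, 190×0.22 = 41.8, 190×0.19 = 36.1, 190×0.26 = 49.4.
cat         O        E   (O−E)²/E
0           3      5.7     1.2789
1          17     20.9     0.7278
2          44     36.1     1.7288
3          33     41.8     1.8526
4          48     36.1     3.9227
≥5         45     49.4     0.3919
Sum = 9.903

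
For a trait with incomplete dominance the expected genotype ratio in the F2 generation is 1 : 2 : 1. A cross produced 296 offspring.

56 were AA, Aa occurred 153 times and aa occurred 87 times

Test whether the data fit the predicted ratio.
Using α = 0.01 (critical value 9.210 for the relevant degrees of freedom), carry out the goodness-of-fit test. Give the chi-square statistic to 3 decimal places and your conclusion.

Ratio total = 4. Expected counts: 296×1/4 = 74, 296×2/4 = 148, 296×1/4 = 74.
χ² = (56−74)²/74 + (153−148)²/148 + (87−74)²/74
   = 4.3784 + 0.1689 + 2.2838
Sum = 6.831
df = 2. Since 6.831 < 9.210, we do not reject H₀.

6.831; do not reject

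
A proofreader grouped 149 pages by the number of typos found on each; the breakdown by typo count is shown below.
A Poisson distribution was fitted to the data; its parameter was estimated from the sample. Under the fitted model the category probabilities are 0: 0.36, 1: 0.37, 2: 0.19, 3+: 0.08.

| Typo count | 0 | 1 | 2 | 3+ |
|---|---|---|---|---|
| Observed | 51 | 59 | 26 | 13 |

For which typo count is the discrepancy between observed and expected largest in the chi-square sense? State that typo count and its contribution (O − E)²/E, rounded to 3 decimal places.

Expected counts E_i = n·p_i: 149×0.36 = 53.64, 149×0.37 = 55.13, 149×0.19 = 28.31, 149×0.08 = 11.92.
χ² = (51−53.64)²/53.64 + (59−55.13)²/55.13 + (26−28.31)²/28.31 + (13−11.92)²/11.92
   = 0.1299 + 0.2717 + 0.1885 + 0.0979
The largest term is for 1: 0.272.

1, 0.272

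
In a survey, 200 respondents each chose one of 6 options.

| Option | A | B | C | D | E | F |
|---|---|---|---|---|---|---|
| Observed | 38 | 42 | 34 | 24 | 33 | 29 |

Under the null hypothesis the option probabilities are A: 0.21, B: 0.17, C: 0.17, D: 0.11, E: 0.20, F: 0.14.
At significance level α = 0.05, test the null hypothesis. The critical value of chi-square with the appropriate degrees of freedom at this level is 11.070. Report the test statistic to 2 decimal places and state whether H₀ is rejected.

3.71; do not reject

Expected counts E_i = n·p_i: 200×0.21 = 42, 200×0.17 = 34, 200×0.17 = 34, 200×0.11 = 22, 200×0.20 = 40, 200×0.14 = 28.
cat         O        E   (O−E)²/E
A          38       42      0.381
B          42       34      1.882
C          34       34      0.000
D          24       22      0.182
E          33       40      1.225
F          29       28      0.036
Sum = 3.71
df = 5. Since 3.71 < 11.070, we do not reject H₀.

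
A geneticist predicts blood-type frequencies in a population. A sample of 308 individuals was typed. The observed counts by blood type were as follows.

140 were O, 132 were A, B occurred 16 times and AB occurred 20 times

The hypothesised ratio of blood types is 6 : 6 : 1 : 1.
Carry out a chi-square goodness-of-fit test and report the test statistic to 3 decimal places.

Ratio total = 14. Expected counts: 308×6/14 = 132, 308×6/14 = 132, 308×1/14 = 22, 308×1/14 = 22.
O: (140 − 132)²/132 = 64/132 = 0.4848
A: (132 − 132)²/132 = 0/132 = 0.0000
B: (16 − 22)²/22 = 36/22 = 1.6364
AB: (20 − 22)²/22 = 4/22 = 0.1818
Sum = 2.303

2.303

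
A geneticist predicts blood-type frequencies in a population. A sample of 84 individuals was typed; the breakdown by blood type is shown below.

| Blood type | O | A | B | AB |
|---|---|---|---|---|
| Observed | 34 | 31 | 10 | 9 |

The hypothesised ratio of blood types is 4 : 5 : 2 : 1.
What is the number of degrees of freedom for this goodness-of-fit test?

3

There are k = 4 categories and no parameters were estimated from the data, so df = 4 − 1 = 3.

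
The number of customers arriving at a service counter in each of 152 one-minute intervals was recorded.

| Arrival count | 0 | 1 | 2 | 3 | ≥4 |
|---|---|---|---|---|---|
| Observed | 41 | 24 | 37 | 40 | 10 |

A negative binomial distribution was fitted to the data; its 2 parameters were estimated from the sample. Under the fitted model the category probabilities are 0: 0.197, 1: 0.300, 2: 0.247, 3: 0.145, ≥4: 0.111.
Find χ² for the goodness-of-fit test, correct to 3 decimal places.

Expected counts E_i = n·p_i: 152×0.197 = 29.944, 152×0.300 = 45.6, 152×0.247 = 37.544, 152×0.145 = 22.04, 152×0.111 = 16.872.
0: (41 − 29.944)²/29.944 = 122.235136/29.944 = 4.0821
1: (24 − 45.6)²/45.6 = 466.56/45.6 = 10.2316
2: (37 − 37.544)²/37.544 = 0.295936/37.544 = 0.0079
3: (40 − 22.04)²/22.04 = 322.5616/22.04 = 14.6353
≥4: (10 − 16.872)²/16.872 = 47.224384/16.872 = 2.7990
Sum = 31.756

31.756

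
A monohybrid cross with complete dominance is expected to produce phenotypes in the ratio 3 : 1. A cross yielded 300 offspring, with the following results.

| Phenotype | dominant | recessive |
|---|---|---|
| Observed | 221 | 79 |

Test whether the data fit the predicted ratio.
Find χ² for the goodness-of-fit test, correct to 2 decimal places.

Ratio total = 4. Expected counts: 300×3/4 = 225, 300×1/4 = 75.
χ² = (221−225)²/225 + (79−75)²/75
   = 0.071 + 0.213
Sum = 0.28

0.28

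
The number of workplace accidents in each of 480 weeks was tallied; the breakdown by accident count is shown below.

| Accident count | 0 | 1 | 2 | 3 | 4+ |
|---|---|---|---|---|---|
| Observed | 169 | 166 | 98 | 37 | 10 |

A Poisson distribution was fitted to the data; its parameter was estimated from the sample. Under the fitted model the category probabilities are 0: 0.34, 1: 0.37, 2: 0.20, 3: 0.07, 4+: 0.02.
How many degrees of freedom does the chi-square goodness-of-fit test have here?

There are k = 5 categories and 1 parameter estimated from the data, so df = 5 − 1 − 1 = 3.

3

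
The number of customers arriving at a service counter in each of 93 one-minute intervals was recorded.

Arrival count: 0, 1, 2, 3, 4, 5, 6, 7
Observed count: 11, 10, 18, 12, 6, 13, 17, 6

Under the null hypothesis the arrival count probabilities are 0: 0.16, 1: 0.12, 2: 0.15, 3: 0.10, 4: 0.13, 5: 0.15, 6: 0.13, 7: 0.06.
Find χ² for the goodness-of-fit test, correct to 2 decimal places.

Expected counts E_i = n·p_i: 93×0.16 = 14.88, 93×0.12 = 11.16, 93×0.15 = 13.95, 93×0.10 = 9.3, 93×0.13 = 12.09, 93×0.15 = 13.95, 93×0.13 = 12.09, 93×0.06 = 5.58.
χ² = (11−14.88)²/14.88 + (10−11.16)²/11.16 + (18−13.95)²/13.95 + (12−9.3)²/9.3 + (6−12.09)²/12.09 + (13−13.95)²/13.95 + (17−12.09)²/12.09 + (6−5.58)²/5.58
   = 1.012 + 0.121 + 1.176 + 0.784 + 3.068 + 0.065 + 1.994 + 0.032
Sum = 8.25

8.25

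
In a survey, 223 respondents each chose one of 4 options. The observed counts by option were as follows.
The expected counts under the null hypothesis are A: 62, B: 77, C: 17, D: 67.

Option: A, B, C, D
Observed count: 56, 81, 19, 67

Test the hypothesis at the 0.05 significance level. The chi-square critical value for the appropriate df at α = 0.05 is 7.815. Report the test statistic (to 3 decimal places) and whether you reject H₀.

χ² = (56−62)²/62 + (81−77)²/77 + (19−17)²/17 + (67−67)²/67
   = 0.5806 + 0.2078 + 0.2353 + 0.0000
Sum = 1.024
df = 3. Since 1.024 < 7.815, we do not reject H₀.

1.024; do not reject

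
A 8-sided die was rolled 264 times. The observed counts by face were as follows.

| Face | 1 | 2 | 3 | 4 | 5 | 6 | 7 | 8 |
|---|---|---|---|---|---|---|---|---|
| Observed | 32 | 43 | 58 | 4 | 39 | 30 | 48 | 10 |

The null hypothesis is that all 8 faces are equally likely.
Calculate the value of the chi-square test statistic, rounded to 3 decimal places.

Expected count for each of the 8 categories: 264/8 = 33.
1: (32 − 33)²/33 = 1/33 = 0.0303
2: (43 − 33)²/33 = 100/33 = 3.0303
3: (58 − 33)²/33 = 625/33 = 18.9394
4: (4 − 33)²/33 = 841/33 = 25.4848
5: (39 − 33)²/33 = 36/33 = 1.0909
6: (30 − 33)²/33 = 9/33 = 0.2727
7: (48 − 33)²/33 = 225/33 = 6.8182
8: (10 − 33)²/33 = 529/33 = 16.0303
Sum = 71.697

71.697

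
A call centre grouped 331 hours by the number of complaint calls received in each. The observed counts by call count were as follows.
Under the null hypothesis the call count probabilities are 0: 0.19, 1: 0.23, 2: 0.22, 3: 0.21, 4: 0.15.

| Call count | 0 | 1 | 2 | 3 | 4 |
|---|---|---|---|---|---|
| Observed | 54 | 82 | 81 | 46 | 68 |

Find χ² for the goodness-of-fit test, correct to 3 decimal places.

Expected counts E_i = n·p_i: 331×0.19 = 62.89, 331×0.23 = 76.13, 331×0.22 = 72.82, 331×0.21 = 69.51, 331×0.15 = 49.65.
0: (54 − 62.89)²/62.89 = 79.0321/62.89 = 1.2567
1: (82 − 76.13)²/76.13 = 34.4569/76.13 = 0.4526
2: (81 − 72.82)²/72.82 = 66.9124/72.82 = 0.9189
3: (46 − 69.51)²/69.51 = 552.7201/69.51 = 7.9517
4: (68 − 49.65)²/49.65 = 336.7225/49.65 = 6.7819
Sum = 17.362

17.362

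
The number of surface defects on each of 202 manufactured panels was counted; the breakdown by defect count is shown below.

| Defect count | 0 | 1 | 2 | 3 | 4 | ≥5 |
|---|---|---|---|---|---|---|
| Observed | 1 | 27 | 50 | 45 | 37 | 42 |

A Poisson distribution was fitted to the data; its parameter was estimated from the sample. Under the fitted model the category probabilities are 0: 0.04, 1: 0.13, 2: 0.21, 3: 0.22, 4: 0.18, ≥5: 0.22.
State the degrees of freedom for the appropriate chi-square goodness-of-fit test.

4

There are k = 6 categories and 1 parameter estimated from the data, so df = 6 − 1 − 1 = 4.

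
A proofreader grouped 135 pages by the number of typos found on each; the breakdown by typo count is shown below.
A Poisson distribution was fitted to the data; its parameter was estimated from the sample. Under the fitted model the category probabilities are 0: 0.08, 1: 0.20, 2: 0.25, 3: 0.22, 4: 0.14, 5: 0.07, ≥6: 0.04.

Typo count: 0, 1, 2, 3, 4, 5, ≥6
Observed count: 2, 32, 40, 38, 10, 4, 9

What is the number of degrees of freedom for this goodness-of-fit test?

5

There are k = 7 categories and 1 parameter estimated from the data, so df = 7 − 1 − 1 = 5.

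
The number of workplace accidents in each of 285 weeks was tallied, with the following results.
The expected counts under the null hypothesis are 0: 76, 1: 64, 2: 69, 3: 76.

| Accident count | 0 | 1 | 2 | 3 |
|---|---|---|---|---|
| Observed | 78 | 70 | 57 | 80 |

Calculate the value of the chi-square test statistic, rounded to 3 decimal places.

χ² = (78−76)²/76 + (70−64)²/64 + (57−69)²/69 + (80−76)²/76
   = 0.0526 + 0.5625 + 2.0870 + 0.2105
Sum = 2.913

2.913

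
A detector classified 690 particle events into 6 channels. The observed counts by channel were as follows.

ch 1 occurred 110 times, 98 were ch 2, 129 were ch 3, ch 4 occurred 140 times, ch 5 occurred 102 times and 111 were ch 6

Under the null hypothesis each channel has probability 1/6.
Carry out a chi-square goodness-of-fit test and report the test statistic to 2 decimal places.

Under H₀ each category has probability 1/6, so each expected count is 690/6 = 115.
ch 1: (110 − 115)²/115 = 25/115 = 0.217
ch 2: (98 − 115)²/115 = 289/115 = 2.513
ch 3: (129 − 115)²/115 = 196/115 = 1.704
ch 4: (140 − 115)²/115 = 625/115 = 5.435
ch 5: (102 − 115)²/115 = 169/115 = 1.470
ch 6: (111 − 115)²/115 = 16/115 = 0.139
Sum = 11.48

11.48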